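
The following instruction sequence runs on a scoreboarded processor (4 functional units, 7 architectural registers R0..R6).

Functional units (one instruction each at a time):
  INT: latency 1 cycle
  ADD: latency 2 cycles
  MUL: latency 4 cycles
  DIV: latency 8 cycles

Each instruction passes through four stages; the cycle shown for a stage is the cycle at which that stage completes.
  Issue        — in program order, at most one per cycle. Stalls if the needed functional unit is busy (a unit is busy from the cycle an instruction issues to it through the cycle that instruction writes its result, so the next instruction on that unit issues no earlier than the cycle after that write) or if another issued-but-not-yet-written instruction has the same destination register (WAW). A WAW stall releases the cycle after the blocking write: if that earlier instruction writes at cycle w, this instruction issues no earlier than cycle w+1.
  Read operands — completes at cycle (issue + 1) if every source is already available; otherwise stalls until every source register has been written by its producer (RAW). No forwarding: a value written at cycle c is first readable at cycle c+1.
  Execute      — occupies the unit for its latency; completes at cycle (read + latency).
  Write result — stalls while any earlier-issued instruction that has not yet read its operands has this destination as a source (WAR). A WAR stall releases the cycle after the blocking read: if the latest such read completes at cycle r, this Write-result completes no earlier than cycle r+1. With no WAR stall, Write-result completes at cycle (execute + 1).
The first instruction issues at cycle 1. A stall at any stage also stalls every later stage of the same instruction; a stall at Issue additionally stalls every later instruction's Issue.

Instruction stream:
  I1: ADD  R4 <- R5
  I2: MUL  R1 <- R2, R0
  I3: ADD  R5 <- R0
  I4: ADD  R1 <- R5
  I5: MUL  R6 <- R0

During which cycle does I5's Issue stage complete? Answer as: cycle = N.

I1 -> (1, 2, 4, 5)
I2 -> (2, 3, 7, 8)
I3 -> (6, 7, 9, 10)  // struct: ADD busy until I1 writes@5
I4 -> (11, 12, 14, 15)  // struct: ADD busy until I3 writes@10
I5 -> (12, 13, 17, 18)

cycle = 12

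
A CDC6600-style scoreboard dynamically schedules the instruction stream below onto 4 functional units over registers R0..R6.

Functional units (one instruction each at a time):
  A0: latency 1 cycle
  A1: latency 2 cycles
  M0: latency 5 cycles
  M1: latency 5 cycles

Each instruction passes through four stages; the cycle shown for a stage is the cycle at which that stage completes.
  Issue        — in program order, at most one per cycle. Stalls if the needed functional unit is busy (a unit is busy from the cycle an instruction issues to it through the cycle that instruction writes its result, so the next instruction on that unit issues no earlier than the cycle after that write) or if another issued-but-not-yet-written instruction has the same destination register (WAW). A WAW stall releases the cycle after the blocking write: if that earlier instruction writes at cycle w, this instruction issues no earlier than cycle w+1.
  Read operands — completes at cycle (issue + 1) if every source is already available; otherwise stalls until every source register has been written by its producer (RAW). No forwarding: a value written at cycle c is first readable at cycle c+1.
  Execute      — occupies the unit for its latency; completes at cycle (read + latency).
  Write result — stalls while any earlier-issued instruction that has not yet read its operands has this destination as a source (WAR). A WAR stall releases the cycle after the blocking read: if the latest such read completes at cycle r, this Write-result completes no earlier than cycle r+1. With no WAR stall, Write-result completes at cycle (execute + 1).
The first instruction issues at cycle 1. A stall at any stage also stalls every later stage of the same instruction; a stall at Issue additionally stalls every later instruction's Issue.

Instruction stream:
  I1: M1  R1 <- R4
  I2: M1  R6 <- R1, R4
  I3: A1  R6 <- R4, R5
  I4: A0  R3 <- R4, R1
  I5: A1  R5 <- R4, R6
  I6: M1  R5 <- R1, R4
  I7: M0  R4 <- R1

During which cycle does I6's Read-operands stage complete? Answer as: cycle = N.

[1] I1→M1
[2] I1 RO
[7] I1 EX
[8] I1 WR R1
[9] I2→M1
[10] I2 RO
[15] I2 EX
[16] I2 WR R6
[17] I3→A1
[18] I3 RO; I4→A0
[19] I4 RO
[20] I3 EX; I4 EX
[21] I3 WR R6; I4 WR R3
[22] I5→A1
[23] I5 RO
[25] I5 EX
[26] I5 WR R5
[27] I6→M1
[28] I6 RO; I7→M0
[29] I7 RO
[33] I6 EX
[34] I6 WR R5; I7 EX
[35] I7 WR R4

cycle = 28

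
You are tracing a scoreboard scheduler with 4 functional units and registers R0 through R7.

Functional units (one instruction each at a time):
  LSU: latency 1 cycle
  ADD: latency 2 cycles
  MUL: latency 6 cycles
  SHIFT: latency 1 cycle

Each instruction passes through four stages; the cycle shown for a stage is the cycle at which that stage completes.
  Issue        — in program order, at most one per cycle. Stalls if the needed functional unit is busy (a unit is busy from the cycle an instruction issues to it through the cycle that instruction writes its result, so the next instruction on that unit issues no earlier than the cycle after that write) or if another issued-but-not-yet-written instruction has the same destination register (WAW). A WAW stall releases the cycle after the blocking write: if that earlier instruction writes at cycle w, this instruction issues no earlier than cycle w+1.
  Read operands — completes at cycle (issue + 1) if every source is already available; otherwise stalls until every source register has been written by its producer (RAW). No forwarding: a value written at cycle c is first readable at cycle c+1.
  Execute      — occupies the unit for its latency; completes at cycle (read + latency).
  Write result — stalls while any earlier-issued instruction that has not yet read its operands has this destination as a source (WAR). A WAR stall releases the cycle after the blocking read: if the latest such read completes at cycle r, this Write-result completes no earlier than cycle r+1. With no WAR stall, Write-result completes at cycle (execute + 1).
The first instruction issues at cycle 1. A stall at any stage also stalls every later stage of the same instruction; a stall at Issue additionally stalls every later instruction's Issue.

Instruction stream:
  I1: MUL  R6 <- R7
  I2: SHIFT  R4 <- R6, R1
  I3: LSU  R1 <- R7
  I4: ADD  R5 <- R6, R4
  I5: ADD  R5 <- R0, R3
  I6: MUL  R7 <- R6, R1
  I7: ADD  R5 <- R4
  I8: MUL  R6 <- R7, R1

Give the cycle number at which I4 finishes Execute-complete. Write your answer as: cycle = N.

t=1  I1 dispatched to MUL
t=2  I1 operands ready · I2 dispatched to SHIFT
t=3  I3 dispatched to LSU
t=4  I3 operands ready · I4 dispatched to ADD
t=5  I3 complete
t=8  I1 complete
t=9  R6←I1
t=10  I2 operands ready
t=11  I2 complete · R1←I3
t=12  R4←I2
t=13  I4 operands ready
t=15  I4 complete
t=16  R5←I4
t=17  I5 dispatched to ADD
t=18  I5 operands ready · I6 dispatched to MUL
t=19  I6 operands ready
t=20  I5 complete
t=21  R5←I5
t=22  I7 dispatched to ADD
t=23  I7 operands ready
t=25  I6 complete · I7 complete
t=26  R7←I6 · R5←I7
t=27  I8 dispatched to MUL
t=28  I8 operands ready
t=34  I8 complete
t=35  R6←I8

cycle = 15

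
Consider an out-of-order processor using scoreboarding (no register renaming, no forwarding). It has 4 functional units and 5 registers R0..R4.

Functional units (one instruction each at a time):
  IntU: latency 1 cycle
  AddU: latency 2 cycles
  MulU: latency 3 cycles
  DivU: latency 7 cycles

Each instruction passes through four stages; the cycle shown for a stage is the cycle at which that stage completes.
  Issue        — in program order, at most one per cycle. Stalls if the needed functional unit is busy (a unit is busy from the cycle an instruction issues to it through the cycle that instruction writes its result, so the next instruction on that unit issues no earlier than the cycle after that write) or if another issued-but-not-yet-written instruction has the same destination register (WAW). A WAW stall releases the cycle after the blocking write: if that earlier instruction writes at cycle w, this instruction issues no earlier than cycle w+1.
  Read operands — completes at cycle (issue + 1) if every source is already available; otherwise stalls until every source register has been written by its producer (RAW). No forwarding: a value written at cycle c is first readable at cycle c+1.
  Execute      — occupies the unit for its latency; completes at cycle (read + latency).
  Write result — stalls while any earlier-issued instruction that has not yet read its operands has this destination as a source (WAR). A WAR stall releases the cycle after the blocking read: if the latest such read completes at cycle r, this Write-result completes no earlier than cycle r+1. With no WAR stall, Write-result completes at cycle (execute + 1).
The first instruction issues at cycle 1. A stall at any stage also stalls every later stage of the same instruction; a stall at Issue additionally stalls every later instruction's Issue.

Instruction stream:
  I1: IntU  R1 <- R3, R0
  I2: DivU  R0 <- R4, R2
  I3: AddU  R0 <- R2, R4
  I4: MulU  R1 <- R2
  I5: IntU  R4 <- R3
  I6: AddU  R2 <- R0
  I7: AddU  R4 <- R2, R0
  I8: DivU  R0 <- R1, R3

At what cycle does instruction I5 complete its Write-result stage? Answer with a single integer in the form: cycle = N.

cycle = 17

t=1  I1→IntU
t=2  I1 RO | I2→DivU
t=3  I1 EX | I2 RO
t=4  I1 WR R1
t=10  I2 EX
t=11  I2 WR R0
t=12  I3→AddU
t=13  I3 RO | I4→MulU
t=14  I4 RO | I5→IntU
t=15  I3 EX | I5 RO
t=16  I3 WR R0 | I5 EX
t=17  I4 EX | I5 WR R4 | I6→AddU
t=18  I4 WR R1 | I6 RO
t=20  I6 EX
t=21  I6 WR R2
t=22  I7→AddU
t=23  I7 RO | I8→DivU
t=24  I8 RO
t=25  I7 EX
t=26  I7 WR R4
t=31  I8 EX
t=32  I8 WR R0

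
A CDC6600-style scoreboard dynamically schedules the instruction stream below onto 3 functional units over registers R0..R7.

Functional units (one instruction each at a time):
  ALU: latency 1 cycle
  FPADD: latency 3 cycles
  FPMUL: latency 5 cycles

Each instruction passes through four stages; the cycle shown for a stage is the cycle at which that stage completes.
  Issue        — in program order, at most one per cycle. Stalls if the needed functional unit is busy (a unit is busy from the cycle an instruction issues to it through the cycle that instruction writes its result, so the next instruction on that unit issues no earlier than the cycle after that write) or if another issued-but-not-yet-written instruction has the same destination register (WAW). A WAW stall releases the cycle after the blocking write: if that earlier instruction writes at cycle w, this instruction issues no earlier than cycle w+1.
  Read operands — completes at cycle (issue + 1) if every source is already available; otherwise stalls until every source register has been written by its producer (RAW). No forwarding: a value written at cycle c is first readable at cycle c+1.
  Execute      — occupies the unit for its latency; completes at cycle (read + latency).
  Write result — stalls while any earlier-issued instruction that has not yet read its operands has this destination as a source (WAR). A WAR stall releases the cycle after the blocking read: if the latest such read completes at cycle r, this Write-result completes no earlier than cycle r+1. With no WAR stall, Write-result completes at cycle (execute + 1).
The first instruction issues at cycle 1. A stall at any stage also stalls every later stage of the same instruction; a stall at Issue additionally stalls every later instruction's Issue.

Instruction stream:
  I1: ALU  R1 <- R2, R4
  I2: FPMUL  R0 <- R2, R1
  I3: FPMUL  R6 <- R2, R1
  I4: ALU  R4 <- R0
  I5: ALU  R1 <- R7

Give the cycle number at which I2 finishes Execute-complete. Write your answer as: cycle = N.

cycle = 10

I1  is:1  ro:2  ex:3  wr:4
I2  is:2  ro:5  ex:10  wr:11  — RAW R1: wait I1 write@4
I3  is:12  ro:13  ex:18  wr:19  — struct: FPMUL busy until I2 writes@11
I4  is:13  ro:14  ex:15  wr:16
I5  is:17  ro:18  ex:19  wr:20  — struct: ALU busy until I4 writes@16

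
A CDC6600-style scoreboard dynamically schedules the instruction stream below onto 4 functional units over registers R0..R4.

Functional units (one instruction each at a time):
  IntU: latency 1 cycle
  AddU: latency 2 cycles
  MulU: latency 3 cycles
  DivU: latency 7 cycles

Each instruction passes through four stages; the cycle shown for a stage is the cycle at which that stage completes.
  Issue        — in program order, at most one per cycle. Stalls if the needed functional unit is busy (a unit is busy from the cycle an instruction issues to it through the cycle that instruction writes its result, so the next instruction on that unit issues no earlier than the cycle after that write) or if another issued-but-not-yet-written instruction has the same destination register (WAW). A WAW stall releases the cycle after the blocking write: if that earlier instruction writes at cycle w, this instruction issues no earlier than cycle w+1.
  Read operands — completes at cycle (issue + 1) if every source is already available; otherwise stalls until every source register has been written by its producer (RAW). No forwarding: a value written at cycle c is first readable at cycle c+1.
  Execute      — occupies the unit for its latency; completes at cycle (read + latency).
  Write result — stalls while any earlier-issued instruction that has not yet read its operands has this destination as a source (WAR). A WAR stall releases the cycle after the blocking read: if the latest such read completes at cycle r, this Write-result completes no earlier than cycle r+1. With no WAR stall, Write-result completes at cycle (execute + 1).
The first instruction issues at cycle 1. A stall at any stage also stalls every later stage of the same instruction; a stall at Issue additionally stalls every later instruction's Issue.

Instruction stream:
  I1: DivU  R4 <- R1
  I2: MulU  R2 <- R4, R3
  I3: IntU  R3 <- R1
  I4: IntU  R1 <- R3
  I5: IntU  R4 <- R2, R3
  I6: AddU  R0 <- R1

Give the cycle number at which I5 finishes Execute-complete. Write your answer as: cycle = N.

cycle = 19

cycle 1: I1→DivU
cycle 2: I1 RO | I2→MulU
cycle 3: I3→IntU
cycle 4: I3 RO
cycle 5: I3 EX
cycle 9: I1 EX
cycle 10: I1 WR R4
cycle 11: I2 RO
cycle 12: I3 WR R3
cycle 13: I4→IntU
cycle 14: I2 EX | I4 RO
cycle 15: I2 WR R2 | I4 EX
cycle 16: I4 WR R1
cycle 17: I5→IntU
cycle 18: I5 RO | I6→AddU
cycle 19: I5 EX | I6 RO
cycle 20: I5 WR R4
cycle 21: I6 EX
cycle 22: I6 WR R0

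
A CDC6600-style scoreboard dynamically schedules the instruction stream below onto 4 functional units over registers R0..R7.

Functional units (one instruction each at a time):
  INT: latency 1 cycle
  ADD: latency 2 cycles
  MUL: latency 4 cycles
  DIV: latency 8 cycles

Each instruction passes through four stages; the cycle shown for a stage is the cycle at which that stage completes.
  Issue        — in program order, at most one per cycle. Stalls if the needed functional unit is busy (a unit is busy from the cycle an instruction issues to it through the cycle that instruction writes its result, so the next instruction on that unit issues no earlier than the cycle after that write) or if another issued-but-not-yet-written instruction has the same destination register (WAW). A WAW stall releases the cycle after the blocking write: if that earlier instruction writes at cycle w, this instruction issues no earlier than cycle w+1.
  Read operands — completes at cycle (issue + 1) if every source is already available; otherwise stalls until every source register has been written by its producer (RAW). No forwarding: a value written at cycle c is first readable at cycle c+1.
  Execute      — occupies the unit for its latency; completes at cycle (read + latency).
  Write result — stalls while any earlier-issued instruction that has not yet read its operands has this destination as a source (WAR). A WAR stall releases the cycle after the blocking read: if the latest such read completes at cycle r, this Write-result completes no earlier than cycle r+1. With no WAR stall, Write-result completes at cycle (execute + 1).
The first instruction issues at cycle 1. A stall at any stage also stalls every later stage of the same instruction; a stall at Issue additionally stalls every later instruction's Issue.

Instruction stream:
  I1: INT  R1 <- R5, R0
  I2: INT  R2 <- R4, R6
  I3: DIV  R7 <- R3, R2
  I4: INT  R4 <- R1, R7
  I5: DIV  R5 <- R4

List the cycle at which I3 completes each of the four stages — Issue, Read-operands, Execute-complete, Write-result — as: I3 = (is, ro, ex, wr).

I3 = (6, 9, 17, 18)

[1] I1 dispatched to INT
[2] I1 operands ready
[3] I1 complete
[4] R1←I1
[5] I2 dispatched to INT
[6] I2 operands ready | I3 dispatched to DIV
[7] I2 complete
[8] R2←I2
[9] I3 operands ready | I4 dispatched to INT
[17] I3 complete
[18] R7←I3
[19] I4 operands ready | I5 dispatched to DIV
[20] I4 complete
[21] R4←I4
[22] I5 operands ready
[30] I5 complete
[31] R5←I5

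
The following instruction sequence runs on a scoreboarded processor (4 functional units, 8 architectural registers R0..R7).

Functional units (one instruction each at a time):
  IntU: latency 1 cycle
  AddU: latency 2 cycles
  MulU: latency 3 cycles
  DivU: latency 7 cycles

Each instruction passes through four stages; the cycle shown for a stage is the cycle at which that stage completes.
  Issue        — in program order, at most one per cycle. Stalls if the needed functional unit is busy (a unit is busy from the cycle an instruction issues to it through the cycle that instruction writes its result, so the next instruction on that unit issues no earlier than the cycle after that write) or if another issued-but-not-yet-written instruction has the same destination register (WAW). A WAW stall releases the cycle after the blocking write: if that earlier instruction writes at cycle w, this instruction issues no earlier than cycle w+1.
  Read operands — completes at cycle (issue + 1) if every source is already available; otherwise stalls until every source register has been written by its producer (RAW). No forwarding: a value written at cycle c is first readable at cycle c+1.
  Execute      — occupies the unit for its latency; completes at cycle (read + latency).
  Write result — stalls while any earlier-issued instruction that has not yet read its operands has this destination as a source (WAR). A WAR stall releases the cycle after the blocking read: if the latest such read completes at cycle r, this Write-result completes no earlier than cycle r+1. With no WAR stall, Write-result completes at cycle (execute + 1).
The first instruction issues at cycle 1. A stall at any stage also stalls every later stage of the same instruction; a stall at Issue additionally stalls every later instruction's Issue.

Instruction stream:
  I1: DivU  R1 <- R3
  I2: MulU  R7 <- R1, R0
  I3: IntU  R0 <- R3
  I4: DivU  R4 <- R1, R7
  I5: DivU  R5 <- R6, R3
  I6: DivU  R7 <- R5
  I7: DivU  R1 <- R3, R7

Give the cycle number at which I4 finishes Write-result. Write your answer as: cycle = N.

cycle = 24

c1: I1→DivU
c2: I1 RO; I2→MulU
c3: I3→IntU
c4: I3 RO
c5: I3 EX
c9: I1 EX
c10: I1 WR R1
c11: I2 RO; I4→DivU
c12: I3 WR R0
c14: I2 EX
c15: I2 WR R7
c16: I4 RO
c23: I4 EX
c24: I4 WR R4
c25: I5→DivU
c26: I5 RO
c33: I5 EX
c34: I5 WR R5
c35: I6→DivU
c36: I6 RO
c43: I6 EX
c44: I6 WR R7
c45: I7→DivU
c46: I7 RO
c53: I7 EX
c54: I7 WR R1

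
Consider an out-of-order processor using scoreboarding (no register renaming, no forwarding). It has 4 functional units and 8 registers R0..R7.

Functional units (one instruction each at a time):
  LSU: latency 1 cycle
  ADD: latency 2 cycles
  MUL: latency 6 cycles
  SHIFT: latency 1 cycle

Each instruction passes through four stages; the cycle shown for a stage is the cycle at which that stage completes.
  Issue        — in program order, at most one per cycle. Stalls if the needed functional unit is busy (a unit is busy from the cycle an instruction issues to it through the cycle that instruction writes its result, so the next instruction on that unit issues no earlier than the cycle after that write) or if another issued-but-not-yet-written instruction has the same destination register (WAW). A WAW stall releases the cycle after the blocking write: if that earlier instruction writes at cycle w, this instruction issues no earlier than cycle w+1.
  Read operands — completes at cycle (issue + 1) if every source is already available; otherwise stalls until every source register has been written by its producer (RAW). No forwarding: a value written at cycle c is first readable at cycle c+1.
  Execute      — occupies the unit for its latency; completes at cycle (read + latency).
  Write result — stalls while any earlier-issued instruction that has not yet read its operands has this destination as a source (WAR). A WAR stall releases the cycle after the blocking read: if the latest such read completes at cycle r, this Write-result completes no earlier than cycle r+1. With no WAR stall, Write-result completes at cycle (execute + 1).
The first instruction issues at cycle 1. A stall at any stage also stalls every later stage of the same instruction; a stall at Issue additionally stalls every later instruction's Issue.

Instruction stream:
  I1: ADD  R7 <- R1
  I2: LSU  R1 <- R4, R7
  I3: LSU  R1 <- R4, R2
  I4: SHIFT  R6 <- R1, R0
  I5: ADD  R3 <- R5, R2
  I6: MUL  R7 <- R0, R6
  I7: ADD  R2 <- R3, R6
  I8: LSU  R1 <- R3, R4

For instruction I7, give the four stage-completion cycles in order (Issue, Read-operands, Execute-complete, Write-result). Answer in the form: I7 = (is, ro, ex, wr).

I7 = (16, 17, 19, 20)

I1  is:1  ro:2  ex:4  wr:5
I2  is:2  ro:6  ex:7  wr:8  — RAW R7: wait I1 write@5
I3  is:9  ro:10  ex:11  wr:12  — struct: LSU busy until I2 writes@8
I4  is:10  ro:13  ex:14  wr:15  — RAW R1: wait I3 write@12
I5  is:11  ro:12  ex:14  wr:15
I6  is:12  ro:16  ex:22  wr:23  — RAW R6: wait I4 write@15
I7  is:16  ro:17  ex:19  wr:20  — struct: ADD busy until I5 writes@15
I8  is:17  ro:18  ex:19  wr:20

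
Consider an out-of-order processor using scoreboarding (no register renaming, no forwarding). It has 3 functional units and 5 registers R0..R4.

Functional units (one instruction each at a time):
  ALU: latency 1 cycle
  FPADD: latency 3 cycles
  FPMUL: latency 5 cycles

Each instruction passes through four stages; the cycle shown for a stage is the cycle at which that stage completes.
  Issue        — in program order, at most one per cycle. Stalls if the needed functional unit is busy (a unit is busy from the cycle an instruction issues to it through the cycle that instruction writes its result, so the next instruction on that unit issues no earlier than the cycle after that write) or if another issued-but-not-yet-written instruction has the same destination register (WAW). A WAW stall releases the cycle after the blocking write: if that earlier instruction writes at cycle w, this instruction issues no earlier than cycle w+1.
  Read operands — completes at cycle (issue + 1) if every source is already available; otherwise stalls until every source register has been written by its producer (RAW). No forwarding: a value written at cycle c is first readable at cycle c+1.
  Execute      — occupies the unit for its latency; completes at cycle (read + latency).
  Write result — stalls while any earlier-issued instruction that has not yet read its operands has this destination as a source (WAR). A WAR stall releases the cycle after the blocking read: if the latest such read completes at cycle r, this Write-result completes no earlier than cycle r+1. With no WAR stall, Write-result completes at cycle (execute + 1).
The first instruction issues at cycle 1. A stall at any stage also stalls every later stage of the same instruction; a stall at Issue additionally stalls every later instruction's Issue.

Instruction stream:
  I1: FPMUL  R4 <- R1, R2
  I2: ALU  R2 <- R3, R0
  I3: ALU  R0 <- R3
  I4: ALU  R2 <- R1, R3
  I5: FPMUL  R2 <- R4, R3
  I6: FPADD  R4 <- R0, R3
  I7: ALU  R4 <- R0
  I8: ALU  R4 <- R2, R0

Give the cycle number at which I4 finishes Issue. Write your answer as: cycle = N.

t=1  I1 dispatched to FPMUL
t=2  I1 operands ready | I2 dispatched to ALU
t=3  I2 operands ready
t=4  I2 complete
t=5  R2←I2
t=6  I3 dispatched to ALU
t=7  I1 complete | I3 operands ready
t=8  R4←I1 | I3 complete
t=9  R0←I3
t=10  I4 dispatched to ALU
t=11  I4 operands ready
t=12  I4 complete
t=13  R2←I4
t=14  I5 dispatched to FPMUL
t=15  I5 operands ready | I6 dispatched to FPADD
t=16  I6 operands ready
t=19  I6 complete
t=20  I5 complete | R4←I6
t=21  R2←I5 | I7 dispatched to ALU
t=22  I7 operands ready
t=23  I7 complete
t=24  R4←I7
t=25  I8 dispatched to ALU
t=26  I8 operands ready
t=27  I8 complete
t=28  R4←I8

cycle = 10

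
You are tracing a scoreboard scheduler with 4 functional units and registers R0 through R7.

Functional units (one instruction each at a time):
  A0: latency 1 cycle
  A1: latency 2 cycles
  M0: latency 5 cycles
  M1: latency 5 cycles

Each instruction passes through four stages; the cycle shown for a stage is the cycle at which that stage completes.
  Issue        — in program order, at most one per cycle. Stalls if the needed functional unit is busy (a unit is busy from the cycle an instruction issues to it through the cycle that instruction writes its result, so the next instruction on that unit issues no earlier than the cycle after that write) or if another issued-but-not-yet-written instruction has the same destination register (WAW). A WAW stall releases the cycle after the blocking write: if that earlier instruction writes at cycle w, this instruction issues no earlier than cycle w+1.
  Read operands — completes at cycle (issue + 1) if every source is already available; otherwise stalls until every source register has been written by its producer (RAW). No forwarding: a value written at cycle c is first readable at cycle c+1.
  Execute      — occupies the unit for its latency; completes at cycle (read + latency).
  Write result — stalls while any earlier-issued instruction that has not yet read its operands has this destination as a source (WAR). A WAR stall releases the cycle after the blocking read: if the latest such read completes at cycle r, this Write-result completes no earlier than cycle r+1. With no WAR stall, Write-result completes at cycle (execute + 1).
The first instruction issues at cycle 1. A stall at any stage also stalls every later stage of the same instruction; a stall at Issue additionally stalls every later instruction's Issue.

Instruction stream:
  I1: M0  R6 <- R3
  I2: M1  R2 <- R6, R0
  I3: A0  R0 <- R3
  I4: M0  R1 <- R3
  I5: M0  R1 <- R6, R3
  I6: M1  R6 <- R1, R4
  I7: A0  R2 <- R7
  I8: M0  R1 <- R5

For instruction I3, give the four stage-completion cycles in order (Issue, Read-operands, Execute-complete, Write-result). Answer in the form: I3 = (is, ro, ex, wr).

I3 = (3, 4, 5, 10)

[1] I1 dispatched to M0
[2] I1 operands ready · I2 dispatched to M1
[3] I3 dispatched to A0
[4] I3 operands ready
[5] I3 complete
[7] I1 complete
[8] R6←I1
[9] I2 operands ready · I4 dispatched to M0
[10] R0←I3 · I4 operands ready
[14] I2 complete
[15] R2←I2 · I4 complete
[16] R1←I4
[17] I5 dispatched to M0
[18] I5 operands ready · I6 dispatched to M1
[19] I7 dispatched to A0
[20] I7 operands ready
[21] I7 complete
[22] R2←I7
[23] I5 complete
[24] R1←I5
[25] I6 operands ready · I8 dispatched to M0
[26] I8 operands ready
[30] I6 complete
[31] R6←I6 · I8 complete
[32] R1←I8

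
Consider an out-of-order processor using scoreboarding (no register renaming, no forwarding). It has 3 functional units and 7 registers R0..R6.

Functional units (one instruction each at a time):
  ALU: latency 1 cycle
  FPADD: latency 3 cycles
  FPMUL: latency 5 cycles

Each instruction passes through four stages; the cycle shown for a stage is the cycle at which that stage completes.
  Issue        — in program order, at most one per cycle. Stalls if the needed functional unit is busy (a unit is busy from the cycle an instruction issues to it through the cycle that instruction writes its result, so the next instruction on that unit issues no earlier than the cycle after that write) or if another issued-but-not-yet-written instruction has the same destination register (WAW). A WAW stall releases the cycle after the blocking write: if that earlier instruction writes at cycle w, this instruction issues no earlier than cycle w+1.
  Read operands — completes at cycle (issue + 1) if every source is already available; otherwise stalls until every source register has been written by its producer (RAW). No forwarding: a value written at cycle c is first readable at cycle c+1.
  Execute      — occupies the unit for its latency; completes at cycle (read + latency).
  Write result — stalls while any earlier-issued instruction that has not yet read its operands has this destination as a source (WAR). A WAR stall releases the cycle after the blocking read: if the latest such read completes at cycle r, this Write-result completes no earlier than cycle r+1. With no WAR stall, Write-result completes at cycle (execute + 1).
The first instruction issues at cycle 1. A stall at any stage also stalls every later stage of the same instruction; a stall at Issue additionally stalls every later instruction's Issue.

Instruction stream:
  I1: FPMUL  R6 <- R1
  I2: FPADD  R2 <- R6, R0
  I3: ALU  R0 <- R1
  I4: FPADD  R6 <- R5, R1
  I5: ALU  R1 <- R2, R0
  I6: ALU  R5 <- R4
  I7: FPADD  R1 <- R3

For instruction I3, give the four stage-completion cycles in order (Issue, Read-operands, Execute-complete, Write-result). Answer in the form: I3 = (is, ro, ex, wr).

cycle 1: I1 issues→FPMUL
cycle 2: I1 reads · I2 issues→FPADD
cycle 3: I3 issues→ALU
cycle 4: I3 reads
cycle 5: I3 exec-done
cycle 7: I1 exec-done
cycle 8: I1 writes R6
cycle 9: I2 reads
cycle 10: I3 writes R0
cycle 12: I2 exec-done
cycle 13: I2 writes R2
cycle 14: I4 issues→FPADD
cycle 15: I4 reads · I5 issues→ALU
cycle 16: I5 reads
cycle 17: I5 exec-done
cycle 18: I4 exec-done · I5 writes R1
cycle 19: I4 writes R6 · I6 issues→ALU
cycle 20: I6 reads · I7 issues→FPADD
cycle 21: I6 exec-done · I7 reads
cycle 22: I6 writes R5
cycle 24: I7 exec-done
cycle 25: I7 writes R1

I3 = (3, 4, 5, 10)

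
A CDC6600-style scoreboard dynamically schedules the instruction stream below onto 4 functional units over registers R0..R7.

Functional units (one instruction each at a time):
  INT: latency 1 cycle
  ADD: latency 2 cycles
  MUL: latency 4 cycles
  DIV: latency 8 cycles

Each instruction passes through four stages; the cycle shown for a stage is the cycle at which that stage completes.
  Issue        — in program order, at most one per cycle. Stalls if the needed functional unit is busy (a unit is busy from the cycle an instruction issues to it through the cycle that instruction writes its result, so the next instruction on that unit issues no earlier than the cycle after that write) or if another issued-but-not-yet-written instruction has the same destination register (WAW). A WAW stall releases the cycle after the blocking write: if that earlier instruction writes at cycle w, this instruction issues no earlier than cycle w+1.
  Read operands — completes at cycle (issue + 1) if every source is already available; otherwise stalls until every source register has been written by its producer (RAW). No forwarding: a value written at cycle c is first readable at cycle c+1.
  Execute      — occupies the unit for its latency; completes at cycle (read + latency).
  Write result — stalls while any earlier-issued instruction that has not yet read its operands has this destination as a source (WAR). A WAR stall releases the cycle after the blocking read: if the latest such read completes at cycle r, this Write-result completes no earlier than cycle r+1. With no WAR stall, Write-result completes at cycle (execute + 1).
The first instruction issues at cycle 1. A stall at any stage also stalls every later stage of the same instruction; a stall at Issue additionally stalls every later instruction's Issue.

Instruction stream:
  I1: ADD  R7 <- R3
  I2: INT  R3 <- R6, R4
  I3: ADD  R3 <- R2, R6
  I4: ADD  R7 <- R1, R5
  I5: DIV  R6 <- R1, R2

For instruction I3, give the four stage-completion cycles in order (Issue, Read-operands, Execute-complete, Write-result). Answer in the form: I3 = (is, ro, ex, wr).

cycle 1: I1 issues→ADD
cycle 2: I1 reads; I2 issues→INT
cycle 3: I2 reads
cycle 4: I1 exec-done; I2 exec-done
cycle 5: I1 writes R7; I2 writes R3
cycle 6: I3 issues→ADD
cycle 7: I3 reads
cycle 9: I3 exec-done
cycle 10: I3 writes R3
cycle 11: I4 issues→ADD
cycle 12: I4 reads; I5 issues→DIV
cycle 13: I5 reads
cycle 14: I4 exec-done
cycle 15: I4 writes R7
cycle 21: I5 exec-done
cycle 22: I5 writes R6

I3 = (6, 7, 9, 10)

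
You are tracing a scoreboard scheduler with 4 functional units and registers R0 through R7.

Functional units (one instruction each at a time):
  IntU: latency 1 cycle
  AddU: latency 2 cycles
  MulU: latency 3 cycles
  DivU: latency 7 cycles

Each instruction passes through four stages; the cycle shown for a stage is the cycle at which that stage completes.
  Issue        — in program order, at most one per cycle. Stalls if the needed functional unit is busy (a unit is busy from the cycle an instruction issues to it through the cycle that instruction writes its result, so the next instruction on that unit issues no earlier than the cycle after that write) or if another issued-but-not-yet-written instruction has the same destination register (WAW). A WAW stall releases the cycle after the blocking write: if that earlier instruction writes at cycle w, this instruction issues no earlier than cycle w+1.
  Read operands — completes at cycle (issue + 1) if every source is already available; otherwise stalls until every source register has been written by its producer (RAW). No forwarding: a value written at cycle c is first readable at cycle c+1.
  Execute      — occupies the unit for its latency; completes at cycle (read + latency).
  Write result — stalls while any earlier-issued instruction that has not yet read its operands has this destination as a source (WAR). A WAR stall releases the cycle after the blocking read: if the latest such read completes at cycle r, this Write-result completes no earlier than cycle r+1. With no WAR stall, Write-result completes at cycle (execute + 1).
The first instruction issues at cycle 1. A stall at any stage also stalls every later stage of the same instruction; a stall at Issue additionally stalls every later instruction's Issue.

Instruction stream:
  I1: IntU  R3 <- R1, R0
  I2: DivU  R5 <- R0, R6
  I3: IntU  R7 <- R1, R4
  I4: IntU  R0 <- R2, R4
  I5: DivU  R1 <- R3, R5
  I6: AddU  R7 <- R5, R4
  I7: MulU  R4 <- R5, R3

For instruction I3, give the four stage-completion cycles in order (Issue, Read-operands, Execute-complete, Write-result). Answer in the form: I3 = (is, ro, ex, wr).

1) issue 1, read 2, done 3, write 4
2) issue 2, read 3, done 10, write 11
3) issue 5, read 6, done 7, write 8  <struct: IntU busy until I1 writes@4>
4) issue 9, read 10, done 11, write 12  <struct: IntU busy until I3 writes@8>
5) issue 12, read 13, done 20, write 21  <struct: DivU busy until I2 writes@11>
6) issue 13, read 14, done 16, write 17
7) issue 14, read 15, done 18, write 19

I3 = (5, 6, 7, 8)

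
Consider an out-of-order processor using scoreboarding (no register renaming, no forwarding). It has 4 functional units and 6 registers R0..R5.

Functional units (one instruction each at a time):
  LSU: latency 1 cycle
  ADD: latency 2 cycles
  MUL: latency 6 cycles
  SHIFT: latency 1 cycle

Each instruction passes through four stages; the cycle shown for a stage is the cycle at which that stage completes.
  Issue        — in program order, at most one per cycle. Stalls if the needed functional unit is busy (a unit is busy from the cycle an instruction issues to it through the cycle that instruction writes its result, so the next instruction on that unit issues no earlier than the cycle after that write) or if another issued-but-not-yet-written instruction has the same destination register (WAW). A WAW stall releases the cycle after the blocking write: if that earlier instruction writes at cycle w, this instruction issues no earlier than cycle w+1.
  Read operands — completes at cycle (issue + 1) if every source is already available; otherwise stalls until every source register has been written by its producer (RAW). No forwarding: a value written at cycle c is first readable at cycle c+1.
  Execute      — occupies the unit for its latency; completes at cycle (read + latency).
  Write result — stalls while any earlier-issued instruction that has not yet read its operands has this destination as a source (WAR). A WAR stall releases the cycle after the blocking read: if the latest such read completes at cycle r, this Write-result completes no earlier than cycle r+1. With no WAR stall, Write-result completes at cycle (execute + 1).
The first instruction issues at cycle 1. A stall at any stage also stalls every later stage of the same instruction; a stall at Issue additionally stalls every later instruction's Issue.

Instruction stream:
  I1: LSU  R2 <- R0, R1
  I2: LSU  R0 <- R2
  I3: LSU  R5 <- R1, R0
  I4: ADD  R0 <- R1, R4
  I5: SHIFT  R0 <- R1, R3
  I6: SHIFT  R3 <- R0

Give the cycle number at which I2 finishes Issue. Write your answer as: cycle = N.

cycle = 5

I1 -> (1, 2, 3, 4)
I2 -> (5, 6, 7, 8)  // struct: LSU busy until I1 writes@4
I3 -> (9, 10, 11, 12)  // struct: LSU busy until I2 writes@8
I4 -> (10, 11, 13, 14)
I5 -> (15, 16, 17, 18)  // WAW R0: wait I4 write@14
I6 -> (19, 20, 21, 22)  // struct: SHIFT busy until I5 writes@18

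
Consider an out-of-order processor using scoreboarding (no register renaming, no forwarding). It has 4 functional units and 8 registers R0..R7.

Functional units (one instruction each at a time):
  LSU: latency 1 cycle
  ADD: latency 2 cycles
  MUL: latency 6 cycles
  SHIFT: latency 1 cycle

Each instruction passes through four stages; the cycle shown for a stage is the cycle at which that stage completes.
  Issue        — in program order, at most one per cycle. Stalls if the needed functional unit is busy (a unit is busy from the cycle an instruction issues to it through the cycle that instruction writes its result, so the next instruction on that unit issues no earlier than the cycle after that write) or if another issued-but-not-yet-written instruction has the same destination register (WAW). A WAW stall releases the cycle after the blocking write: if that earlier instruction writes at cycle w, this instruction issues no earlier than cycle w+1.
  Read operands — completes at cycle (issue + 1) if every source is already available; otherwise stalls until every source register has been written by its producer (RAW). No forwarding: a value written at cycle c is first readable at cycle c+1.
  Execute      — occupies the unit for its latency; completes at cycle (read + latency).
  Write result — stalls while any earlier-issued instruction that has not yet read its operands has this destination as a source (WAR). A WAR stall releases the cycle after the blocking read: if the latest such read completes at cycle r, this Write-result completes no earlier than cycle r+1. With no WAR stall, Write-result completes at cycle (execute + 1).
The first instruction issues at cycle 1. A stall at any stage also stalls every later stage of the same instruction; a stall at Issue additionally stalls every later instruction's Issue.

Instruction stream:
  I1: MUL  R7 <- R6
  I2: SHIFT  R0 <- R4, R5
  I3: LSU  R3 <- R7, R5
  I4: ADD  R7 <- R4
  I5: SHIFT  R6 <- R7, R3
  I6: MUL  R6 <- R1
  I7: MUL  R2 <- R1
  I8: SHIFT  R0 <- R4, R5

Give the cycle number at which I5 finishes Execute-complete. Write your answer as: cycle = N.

c1: I1 issues→MUL
c2: I1 reads | I2 issues→SHIFT
c3: I2 reads | I3 issues→LSU
c4: I2 exec-done
c5: I2 writes R0
c8: I1 exec-done
c9: I1 writes R7
c10: I3 reads | I4 issues→ADD
c11: I3 exec-done | I4 reads | I5 issues→SHIFT
c12: I3 writes R3
c13: I4 exec-done
c14: I4 writes R7
c15: I5 reads
c16: I5 exec-done
c17: I5 writes R6
c18: I6 issues→MUL
c19: I6 reads
c25: I6 exec-done
c26: I6 writes R6
c27: I7 issues→MUL
c28: I7 reads | I8 issues→SHIFT
c29: I8 reads
c30: I8 exec-done
c31: I8 writes R0
c34: I7 exec-done
c35: I7 writes R2

cycle = 16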